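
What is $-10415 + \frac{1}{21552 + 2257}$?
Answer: $- \frac{247970734}{23809} \approx -10415.0$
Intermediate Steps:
$-10415 + \frac{1}{21552 + 2257} = -10415 + \frac{1}{23809} = - \frac{247970734}{23809}$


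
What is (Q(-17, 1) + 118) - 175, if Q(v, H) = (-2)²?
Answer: -53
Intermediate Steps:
Q(v, H) = 4
(Q(-17, 1) + 118) - 175 = (4 + 118) - 175 = 122 - 175 = -53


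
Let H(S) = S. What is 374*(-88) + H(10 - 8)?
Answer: -32910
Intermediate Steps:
374*(-88) + H(10 - 8) = 374*(-88) + (10 - 8) = -32912 + 2 = -32910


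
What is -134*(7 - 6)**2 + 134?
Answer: 0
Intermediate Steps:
-134*(7 - 6)**2 + 134 = -134*1**2 + 134 = -134*1 + 134 = -134 + 134 = 0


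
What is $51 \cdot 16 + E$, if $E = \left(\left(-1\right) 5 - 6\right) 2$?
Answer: $794$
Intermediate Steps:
$E = -22$ ($E = \left(-5 - 6\right) 2 = \left(-11\right) 2 = -22$)
$51 \cdot 16 + E = 51 \cdot 16 - 22 = 816 - 22 = 794$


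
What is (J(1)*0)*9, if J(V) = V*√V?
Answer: 0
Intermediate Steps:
J(V) = V^(3/2)
(J(1)*0)*9 = (1^(3/2)*0)*9 = (1*0)*9 = 0*9 = 0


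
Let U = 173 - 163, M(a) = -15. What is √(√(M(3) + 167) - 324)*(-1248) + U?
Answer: 10 - 1248*√(-324 + 2*√38) ≈ 10.0 - 22032.0*I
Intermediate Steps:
U = 10
√(√(M(3) + 167) - 324)*(-1248) + U = √(√(-15 + 167) - 324)*(-1248) + 10 = √(√152 - 324)*(-1248) + 10 = √(2*√38 - 324)*(-1248) + 10 = √(-324 + 2*√38)*(-1248) + 10 = -1248*√(-324 + 2*√38) + 10 = 10 - 1248*√(-324 + 2*√38)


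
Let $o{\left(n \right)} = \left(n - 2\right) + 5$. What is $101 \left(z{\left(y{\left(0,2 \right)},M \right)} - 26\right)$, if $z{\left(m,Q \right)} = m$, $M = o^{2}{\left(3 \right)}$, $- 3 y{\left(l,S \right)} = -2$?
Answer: $- \frac{7676}{3} \approx -2558.7$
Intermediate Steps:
$o{\left(n \right)} = 3 + n$ ($o{\left(n \right)} = \left(-2 + n\right) + 5 = 3 + n$)
$y{\left(l,S \right)} = \frac{2}{3}$ ($y{\left(l,S \right)} = \left(- \frac{1}{3}\right) \left(-2\right) = \frac{2}{3}$)
$M = 36$ ($M = \left(3 + 3\right)^{2} = 6^{2} = 36$)
$101 \left(z{\left(y{\left(0,2 \right)},M \right)} - 26\right) = 101 \left(\frac{2}{3} - 26\right) = 101 \left(- \frac{76}{3}\right) = - \frac{7676}{3}$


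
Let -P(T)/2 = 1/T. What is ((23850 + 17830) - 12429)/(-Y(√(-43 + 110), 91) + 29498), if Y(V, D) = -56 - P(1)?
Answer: 29251/29552 ≈ 0.98981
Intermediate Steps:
P(T) = -2/T
Y(V, D) = -54 (Y(V, D) = -56 - (-2)/1 = -56 - (-2) = -56 - 1*(-2) = -56 + 2 = -54)
((23850 + 17830) - 12429)/(-Y(√(-43 + 110), 91) + 29498) = ((23850 + 17830) - 12429)/(-1*(-54) + 29498) = (41680 - 12429)/(54 + 29498) = 29251/29552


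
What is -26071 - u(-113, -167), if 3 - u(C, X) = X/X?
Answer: -26073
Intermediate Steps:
u(C, X) = 2 (u(C, X) = 3 - X/X = 3 - 1*1 = 3 - 1 = 2)
-26071 - u(-113, -167) = -26071 - 1*2 = -26071 - 2 = -26073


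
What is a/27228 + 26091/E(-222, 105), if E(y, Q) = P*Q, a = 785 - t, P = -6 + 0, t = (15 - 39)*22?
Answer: -39421031/952980 ≈ -41.366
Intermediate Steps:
t = -528 (t = -24*22 = -528)
P = -6
a = 1313 (a = 785 - 1*(-528) = 785 + 528 = 1313)
E(y, Q) = -6*Q
a/27228 + 26091/E(-222, 105) = 1313/27228 + 26091/((-6*105)) = 1313*(1/27228) + 26091/(-630) = 1313/27228 + 26091*(-1/630) = 1313/27228 - 2899/70 = -39421031/952980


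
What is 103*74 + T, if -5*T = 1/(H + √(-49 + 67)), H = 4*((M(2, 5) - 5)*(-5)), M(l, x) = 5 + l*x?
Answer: 152371422/19991 + 3*√2/199910 ≈ 7622.0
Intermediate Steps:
H = -200 (H = 4*(((5 + 2*5) - 5)*(-5)) = 4*(((5 + 10) - 5)*(-5)) = 4*((15 - 5)*(-5)) = 4*(10*(-5)) = 4*(-50) = -200)
T = -1/(5*(-200 + 3*√2)) (T = -1/(5*(-200 + √(-49 + 67))) = -1/(5*(-200 + √18)) = -1/(5*(-200 + 3*√2)) ≈ 0.0010217)
103*74 + T = 103*74 + (20/19991 + 3*√2/199910) = 7622 + (20/19991 + 3*√2/199910) = 152371422/19991 + 3*√2/199910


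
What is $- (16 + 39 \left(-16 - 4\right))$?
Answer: $764$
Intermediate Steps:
$- (16 + 39 \left(-16 - 4\right)) = - (16 + 39 \left(-20\right)) = - (16 - 780) = \left(-1\right) \left(-764\right) = 764$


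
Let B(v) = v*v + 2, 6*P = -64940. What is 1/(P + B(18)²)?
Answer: 3/286358 ≈ 1.0476e-5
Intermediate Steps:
P = -32470/3 (P = (⅙)*(-64940) = -32470/3 ≈ -10823.)
B(v) = 2 + v² (B(v) = v² + 2 = 2 + v²)
1/(P + B(18)²) = 1/(-32470/3 + (2 + 18²)²) = 1/(-32470/3 + (2 + 324)²) = 1/(-32470/3 + 326²) = 1/(-32470/3 + 106276) = 1/(286358/3) = 3/286358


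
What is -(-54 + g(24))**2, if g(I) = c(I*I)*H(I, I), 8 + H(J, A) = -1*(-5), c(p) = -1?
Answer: -2601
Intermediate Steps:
H(J, A) = -3 (H(J, A) = -8 - 1*(-5) = -8 + 5 = -3)
g(I) = 3 (g(I) = -1*(-3) = 3)
-(-54 + g(24))**2 = -(-54 + 3)**2 = -1*(-51)**2 = -1*2601 = -2601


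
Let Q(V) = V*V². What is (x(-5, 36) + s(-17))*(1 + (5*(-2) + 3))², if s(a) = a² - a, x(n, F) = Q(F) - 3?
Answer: 1690524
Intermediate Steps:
Q(V) = V³
x(n, F) = -3 + F³ (x(n, F) = F³ - 3 = -3 + F³)
(x(-5, 36) + s(-17))*(1 + (5*(-2) + 3))² = ((-3 + 36³) - 17*(-1 - 17))*(1 + (5*(-2) + 3))² = ((-3 + 46656) - 17*(-18))*(1 + (-10 + 3))² = (46653 + 306)*(1 - 7)² = 46959*(-6)² = 46959*36 = 1690524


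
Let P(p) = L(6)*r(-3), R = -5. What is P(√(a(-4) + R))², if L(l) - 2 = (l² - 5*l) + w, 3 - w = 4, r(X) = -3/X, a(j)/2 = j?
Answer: 49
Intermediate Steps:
a(j) = 2*j
w = -1 (w = 3 - 1*4 = 3 - 4 = -1)
L(l) = 1 + l² - 5*l (L(l) = 2 + ((l² - 5*l) - 1) = 2 + (-1 + l² - 5*l) = 1 + l² - 5*l)
P(p) = 7 (P(p) = (1 + 6² - 5*6)*(-3/(-3)) = (1 + 36 - 30)*(-3*(-⅓)) = 7*1 = 7)
P(√(a(-4) + R))² = 7² = 49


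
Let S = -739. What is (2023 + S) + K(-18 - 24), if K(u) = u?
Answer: 1242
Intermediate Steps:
(2023 + S) + K(-18 - 24) = (2023 - 739) + (-18 - 24) = 1284 - 42 = 1242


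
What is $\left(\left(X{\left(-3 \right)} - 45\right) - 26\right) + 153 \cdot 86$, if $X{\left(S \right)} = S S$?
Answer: $13096$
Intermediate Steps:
$X{\left(S \right)} = S^{2}$
$\left(\left(X{\left(-3 \right)} - 45\right) - 26\right) + 153 \cdot 86 = \left(\left(\left(-3\right)^{2} - 45\right) - 26\right) + 153 \cdot 86 = \left(\left(9 - 45\right) - 26\right) + 13158 = \left(-36 - 26\right) + 13158 = -62 + 13158 = 13096$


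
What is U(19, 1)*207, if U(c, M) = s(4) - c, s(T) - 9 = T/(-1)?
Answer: -2898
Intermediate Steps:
s(T) = 9 - T (s(T) = 9 + T/(-1) = 9 + T*(-1) = 9 - T)
U(c, M) = 5 - c (U(c, M) = (9 - 1*4) - c = (9 - 4) - c = 5 - c)
U(19, 1)*207 = (5 - 1*19)*207 = (5 - 19)*207 = -14*207 = -2898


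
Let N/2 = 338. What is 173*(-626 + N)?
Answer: 8650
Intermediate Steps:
N = 676 (N = 2*338 = 676)
173*(-626 + N) = 173*(-626 + 676) = 173*50 = 8650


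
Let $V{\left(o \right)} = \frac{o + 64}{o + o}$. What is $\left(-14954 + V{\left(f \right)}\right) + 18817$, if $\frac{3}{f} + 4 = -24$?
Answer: $\frac{21389}{6} \approx 3564.8$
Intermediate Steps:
$f = - \frac{3}{28}$ ($f = \frac{3}{-4 - 24} = \frac{3}{-28} = 3 \left(- \frac{1}{28}\right) = - \frac{3}{28} \approx -0.10714$)
$V{\left(o \right)} = \frac{64 + o}{2 o}$
$\left(-14954 + V{\left(f \right)}\right) + 18817 = \left(-14954 + \frac{64 - \frac{3}{28}}{2 \left(- \frac{3}{28}\right)}\right) + 18817 = \left(-14954 + \frac{1}{2} \left(- \frac{28}{3}\right) \frac{1789}{28}\right) + 18817 = \left(-14954 - \frac{1789}{6}\right) + 18817 = - \frac{91513}{6} + 18817 = \frac{21389}{6}$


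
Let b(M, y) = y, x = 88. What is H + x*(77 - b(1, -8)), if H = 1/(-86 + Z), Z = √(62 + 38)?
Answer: 568479/76 ≈ 7480.0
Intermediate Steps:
Z = 10 (Z = √100 = 10)
H = -1/76 (H = 1/(-86 + 10) = 1/(-76) = -1/76 ≈ -0.013158)
H + x*(77 - b(1, -8)) = -1/76 + 88*(77 - 1*(-8)) = -1/76 + 88*(77 + 8) = -1/76 + 88*85 = -1/76 + 7480 = 568479/76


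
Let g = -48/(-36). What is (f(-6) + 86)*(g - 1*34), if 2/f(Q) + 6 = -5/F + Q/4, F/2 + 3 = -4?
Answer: -210014/75 ≈ -2800.2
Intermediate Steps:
F = -14 (F = -6 + 2*(-4) = -6 - 8 = -14)
g = 4/3 (g = -48*(-1/36) = 4/3 ≈ 1.3333)
f(Q) = 2/(-79/14 + Q/4) (f(Q) = 2/(-6 + (-5/(-14) + Q/4)) = 2/(-6 + (-5*(-1/14) + Q*(1/4))) = 2/(-6 + (5/14 + Q/4)) = 2/(-79/14 + Q/4))
(f(-6) + 86)*(g - 1*34) = (56/(-158 + 7*(-6)) + 86)*(4/3 - 1*34) = (56/(-158 - 42) + 86)*(4/3 - 34) = (56/(-200) + 86)*(-98/3) = (56*(-1/200) + 86)*(-98/3) = (-7/25 + 86)*(-98/3) = (2143/25)*(-98/3) = -210014/75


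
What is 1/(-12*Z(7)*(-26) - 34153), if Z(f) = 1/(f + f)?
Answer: -7/238915 ≈ -2.9299e-5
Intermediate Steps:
Z(f) = 1/(2*f)
1/(-12*Z(7)*(-26) - 34153) = 1/(-6/7*(-26) - 34153) = 1/(156/7 - 34153) = 1/(-238915/7) = -7/238915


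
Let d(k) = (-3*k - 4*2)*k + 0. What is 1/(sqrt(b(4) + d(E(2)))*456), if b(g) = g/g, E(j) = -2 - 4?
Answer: -I*sqrt(59)/26904 ≈ -0.0002855*I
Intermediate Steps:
E(j) = -6
b(g) = 1
d(k) = k*(-8 - 3*k) (d(k) = (-3*k - 8)*k + 0 = (-8 - 3*k)*k + 0 = k*(-8 - 3*k) + 0 = k*(-8 - 3*k))
1/(sqrt(b(4) + d(E(2)))*456) = 1/(sqrt(1 - 1*(-6)*(8 + 3*(-6)))*456) = 1/(sqrt(1 - 1*(-6)*(8 - 18))*456) = 1/(sqrt(1 - 1*(-6)*(-10))*456) = 1/(sqrt(1 - 60)*456) = 1/(sqrt(-59)*456) = 1/((I*sqrt(59))*456) = 1/(456*I*sqrt(59)) = -I*sqrt(59)/26904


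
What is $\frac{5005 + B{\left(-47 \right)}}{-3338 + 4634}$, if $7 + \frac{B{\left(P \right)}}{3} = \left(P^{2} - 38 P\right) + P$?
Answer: $\frac{4207}{324} \approx 12.985$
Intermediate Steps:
$B{\left(P \right)} = -21 - 111 P + 3 P^{2}$ ($B{\left(P \right)} = -21 + 3 \left(\left(P^{2} - 38 P\right) + P\right) = -21 + 3 \left(P^{2} - 37 P\right) = -21 + \left(- 111 P + 3 P^{2}\right) = -21 - 111 P + 3 P^{2}$)
$\frac{5005 + B{\left(-47 \right)}}{-3338 + 4634} = \frac{5005 - \left(-5196 - 6627\right)}{-3338 + 4634} = \frac{5005 + \left(-21 + 5217 + 3 \cdot 2209\right)}{1296} = \left(5005 + \left(-21 + 5217 + 6627\right)\right) \frac{1}{1296} = \left(5005 + 11823\right) \frac{1}{1296} = 16828 \cdot \frac{1}{1296} = \frac{4207}{324}$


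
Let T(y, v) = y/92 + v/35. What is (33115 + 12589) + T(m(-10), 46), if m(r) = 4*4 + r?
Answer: 73585661/1610 ≈ 45705.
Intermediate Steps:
m(r) = 16 + r
T(y, v) = v/35 + y/92 (T(y, v) = y*(1/92) + v*(1/35) = y/92 + v/35 = v/35 + y/92)
(33115 + 12589) + T(m(-10), 46) = (33115 + 12589) + ((1/35)*46 + (16 - 10)/92) = 45704 + (46/35 + (1/92)*6) = 45704 + (46/35 + 3/46) = 45704 + 2221/1610 = 73585661/1610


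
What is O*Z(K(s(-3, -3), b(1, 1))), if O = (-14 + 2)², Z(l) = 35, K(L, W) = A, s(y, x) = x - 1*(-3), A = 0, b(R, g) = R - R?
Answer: 5040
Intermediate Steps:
b(R, g) = 0
s(y, x) = 3 + x (s(y, x) = x + 3 = 3 + x)
K(L, W) = 0
O = 144 (O = (-12)² = 144)
O*Z(K(s(-3, -3), b(1, 1))) = 144*35 = 5040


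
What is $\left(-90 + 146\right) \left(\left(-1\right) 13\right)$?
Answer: $-728$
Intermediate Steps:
$\left(-90 + 146\right) \left(\left(-1\right) 13\right) = 56 \left(-13\right) = -728$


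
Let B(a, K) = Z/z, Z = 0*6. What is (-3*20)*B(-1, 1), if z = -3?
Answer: 0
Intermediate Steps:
Z = 0
B(a, K) = 0 (B(a, K) = 0/(-3) = 0*(-⅓) = 0)
(-3*20)*B(-1, 1) = -3*20*0 = -60*0 = 0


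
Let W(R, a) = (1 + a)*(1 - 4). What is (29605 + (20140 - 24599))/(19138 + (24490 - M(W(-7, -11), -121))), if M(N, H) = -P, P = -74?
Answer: 4191/7259 ≈ 0.57735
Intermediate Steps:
W(R, a) = -3 - 3*a (W(R, a) = (1 + a)*(-3) = -3 - 3*a)
M(N, H) = 74 (M(N, H) = -1*(-74) = 74)
(29605 + (20140 - 24599))/(19138 + (24490 - M(W(-7, -11), -121))) = (29605 + (20140 - 24599))/(19138 + (24490 - 1*74)) = (29605 - 4459)/(19138 + (24490 - 74)) = 25146/(19138 + 24416) = 25146/43554 = 25146*(1/43554) = 4191/7259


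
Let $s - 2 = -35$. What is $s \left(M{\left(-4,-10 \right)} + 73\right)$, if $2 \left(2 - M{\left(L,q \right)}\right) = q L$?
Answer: $-1815$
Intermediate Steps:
$M{\left(L,q \right)} = 2 - \frac{L q}{2}$ ($M{\left(L,q \right)} = 2 - \frac{q L}{2} = 2 - \frac{L q}{2}$)
$s = -33$ ($s = 2 - 35 = -33$)
$s \left(M{\left(-4,-10 \right)} + 73\right) = - 33 \left(\left(2 - \left(-2\right) \left(-10\right)\right) + 73\right) = - 33 \left(\left(2 - 20\right) + 73\right) = - 33 \left(-18 + 73\right) = \left(-33\right) 55 = -1815$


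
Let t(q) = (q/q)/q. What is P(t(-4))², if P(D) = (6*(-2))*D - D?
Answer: 169/16 ≈ 10.563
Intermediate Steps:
t(q) = 1/q
P(D) = -13*D (P(D) = -12*D - D = -13*D)
P(t(-4))² = (-13/(-4))² = (-13*(-¼))² = (13/4)² = 169/16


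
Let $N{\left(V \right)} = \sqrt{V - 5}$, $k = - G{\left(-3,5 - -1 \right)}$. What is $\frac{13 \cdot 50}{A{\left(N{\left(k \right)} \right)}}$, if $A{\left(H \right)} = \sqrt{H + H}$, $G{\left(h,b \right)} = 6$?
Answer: $- \frac{325 \sqrt{2} \cdot 11^{\frac{3}{4}} i^{\frac{3}{2}}}{11} \approx 178.46 - 178.46 i$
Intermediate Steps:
$k = -6$ ($k = \left(-1\right) 6 = -6$)
$N{\left(V \right)} = \sqrt{-5 + V}$
$A{\left(H \right)} = \sqrt{2} \sqrt{H}$ ($A{\left(H \right)} = \sqrt{2 H} = \sqrt{2} \sqrt{H}$)
$\frac{13 \cdot 50}{A{\left(N{\left(k \right)} \right)}} = \frac{13 \cdot 50}{\sqrt{2} \sqrt{\sqrt{-5 - 6}}} = \frac{650}{\sqrt{2} \sqrt{\sqrt{-11}}} = \frac{650}{\sqrt{2} \sqrt{i \sqrt{11}}} = \frac{650}{\sqrt{2} \sqrt[4]{11} \sqrt{i}} = 650 \left(- \frac{\sqrt{2} \cdot 11^{\frac{3}{4}} i^{\frac{3}{2}}}{22}\right) = - \frac{325 \sqrt{2} \cdot 11^{\frac{3}{4}} i^{\frac{3}{2}}}{11}$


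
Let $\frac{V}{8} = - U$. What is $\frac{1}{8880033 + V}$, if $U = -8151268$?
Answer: $\frac{1}{74090177} \approx 1.3497 \cdot 10^{-8}$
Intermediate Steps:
$V = 65210144$ ($V = 8 \left(\left(-1\right) \left(-8151268\right)\right) = 8 \cdot 8151268 = 65210144$)
$\frac{1}{8880033 + V} = \frac{1}{8880033 + 65210144} = \frac{1}{74090177}$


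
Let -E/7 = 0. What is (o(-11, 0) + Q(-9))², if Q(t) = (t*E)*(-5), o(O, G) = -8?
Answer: 64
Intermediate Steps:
E = 0 (E = -7*0 = 0)
Q(t) = 0 (Q(t) = (t*0)*(-5) = 0*(-5) = 0)
(o(-11, 0) + Q(-9))² = (-8 + 0)² = (-8)² = 64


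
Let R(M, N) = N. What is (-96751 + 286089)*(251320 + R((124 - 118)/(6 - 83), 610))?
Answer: 47699922340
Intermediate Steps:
(-96751 + 286089)*(251320 + R((124 - 118)/(6 - 83), 610)) = (-96751 + 286089)*(251320 + 610) = 189338*251930 = 47699922340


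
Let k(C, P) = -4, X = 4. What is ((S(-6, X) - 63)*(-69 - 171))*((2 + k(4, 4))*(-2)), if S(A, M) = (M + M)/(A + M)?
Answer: 64320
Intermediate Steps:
S(A, M) = 2*M/(A + M) (S(A, M) = (2*M)/(A + M) = 2*M/(A + M))
((S(-6, X) - 63)*(-69 - 171))*((2 + k(4, 4))*(-2)) = ((2*4/(-6 + 4) - 63)*(-69 - 171))*((2 - 4)*(-2)) = ((2*4/(-2) - 63)*(-240))*(-2*(-2)) = ((2*4*(-½) - 63)*(-240))*4 = ((-4 - 63)*(-240))*4 = -67*(-240)*4 = 16080*4 = 64320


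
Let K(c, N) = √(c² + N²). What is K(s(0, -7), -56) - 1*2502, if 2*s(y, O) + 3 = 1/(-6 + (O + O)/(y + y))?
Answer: -2502 + √12553/2 ≈ -2446.0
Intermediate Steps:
s(y, O) = -3/2 + 1/(2*(-6 + O/y)) (s(y, O) = -3/2 + 1/(2*(-6 + (O + O)/(y + y))) = -3/2 + 1/(2*(-6 + (2*O)/((2*y)))) = -3/2 + 1/(2*(-6 + (2*O)*(1/(2*y)))) = -3/2 + 1/(2*(-6 + O/y)))
K(c, N) = √(N² + c²)
K(s(0, -7), -56) - 1*2502 = √((-56)² + ((-3*(-7) + 19*0)/(2*(-7 - 6*0)))²) - 1*2502 = √(3136 + ((21 + 0)/(2*(-7 + 0)))²) - 2502 = √(3136 + ((½)*21/(-7))²) - 2502 = √(3136 + ((½)*(-⅐)*21)²) - 2502 = √(3136 + (-3/2)²) - 2502 = √(3136 + 9/4) - 2502 = √(12553/4) - 2502 = √12553/2 - 2502 = -2502 + √12553/2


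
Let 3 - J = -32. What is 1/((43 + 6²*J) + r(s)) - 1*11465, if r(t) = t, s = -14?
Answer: -14778384/1289 ≈ -11465.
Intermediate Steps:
J = 35 (J = 3 - 1*(-32) = 3 + 32 = 35)
1/((43 + 6²*J) + r(s)) - 1*11465 = 1/((43 + 6²*35) - 14) - 1*11465 = 1/((43 + 36*35) - 14) - 11465 = 1/((43 + 1260) - 14) - 11465 = 1/(1303 - 14) - 11465 = 1/1289 - 11465 = -14778384/1289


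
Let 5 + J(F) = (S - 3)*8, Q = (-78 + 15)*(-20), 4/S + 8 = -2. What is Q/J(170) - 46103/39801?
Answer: -36881269/915423 ≈ -40.289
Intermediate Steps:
S = -⅖ (S = 4/(-8 - 2) = 4/(-10) = 4*(-⅒) = -⅖ ≈ -0.40000)
Q = 1260 (Q = -63*(-20) = 1260)
J(F) = -161/5 (J(F) = -5 + (-⅖ - 3)*8 = -5 - 17/5*8 = -5 - 136/5 = -161/5)
Q/J(170) - 46103/39801 = 1260/(-161/5) - 46103/39801 = 1260*(-5/161) - 46103*1/39801 = -900/23 - 46103/39801 = -36881269/915423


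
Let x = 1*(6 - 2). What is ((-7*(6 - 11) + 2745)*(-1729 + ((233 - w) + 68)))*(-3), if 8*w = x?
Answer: 11913690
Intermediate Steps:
x = 4 (x = 1*4 = 4)
w = ½ (w = (⅛)*4 = ½ ≈ 0.50000)
((-7*(6 - 11) + 2745)*(-1729 + ((233 - w) + 68)))*(-3) = ((-7*(6 - 11) + 2745)*(-1729 + ((233 - 1*½) + 68)))*(-3) = ((-7*(-5) + 2745)*(-1729 + ((233 - ½) + 68)))*(-3) = ((35 + 2745)*(-1729 + (465/2 + 68)))*(-3) = (2780*(-1729 + 601/2))*(-3) = (2780*(-2857/2))*(-3) = -3971230*(-3) = 11913690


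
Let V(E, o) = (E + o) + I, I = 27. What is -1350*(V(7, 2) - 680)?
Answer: 869400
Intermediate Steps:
V(E, o) = 27 + E + o (V(E, o) = (E + o) + 27 = 27 + E + o)
-1350*(V(7, 2) - 680) = -1350*((27 + 7 + 2) - 680) = -1350*(36 - 680) = -1350*(-644) = 869400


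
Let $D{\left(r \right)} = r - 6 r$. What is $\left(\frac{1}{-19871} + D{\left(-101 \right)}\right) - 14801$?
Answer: $- \frac{284075817}{19871} \approx -14296.0$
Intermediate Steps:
$D{\left(r \right)} = - 5 r$
$\left(\frac{1}{-19871} + D{\left(-101 \right)}\right) - 14801 = \left(\frac{1}{-19871} - -505\right) - 14801 = \left(- \frac{1}{19871} + 505\right) - 14801 = \frac{10034854}{19871} - 14801 = - \frac{284075817}{19871}$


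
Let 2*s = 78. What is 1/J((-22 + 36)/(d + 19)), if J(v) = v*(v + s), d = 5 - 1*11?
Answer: 169/7294 ≈ 0.023170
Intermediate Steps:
s = 39 (s = (1/2)*78 = 39)
d = -6 (d = 5 - 11 = -6)
J(v) = v*(39 + v) (J(v) = v*(v + 39) = v*(39 + v))
1/J((-22 + 36)/(d + 19)) = 1/(((-22 + 36)/(-6 + 19))*(39 + (-22 + 36)/(-6 + 19))) = 1/((14/13)*(39 + 14/13)) = 1/((14*(1/13))*(39 + 14*(1/13))) = 1/(14*(39 + 14/13)/13) = 1/((14/13)*(521/13)) = 1/(7294/169) = 169/7294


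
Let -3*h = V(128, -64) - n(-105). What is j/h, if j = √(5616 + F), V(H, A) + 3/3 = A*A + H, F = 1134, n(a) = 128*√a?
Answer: -190035*√30/19554049 - 86400*I*√14/19554049 ≈ -0.05323 - 0.016533*I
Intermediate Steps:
V(H, A) = -1 + H + A² (V(H, A) = -1 + (A*A + H) = -1 + (A² + H) = -1 + (H + A²) = -1 + H + A²)
h = -4223/3 + 128*I*√105/3 (h = -((-1 + 128 + (-64)²) - 128*√(-105))/3 = -((-1 + 128 + 4096) - 128*I*√105)/3 = -(4223 - 128*I*√105)/3 = -4223/3 + 128*I*√105/3 ≈ -1407.7 + 437.2*I)
j = 15*√30 (j = √(5616 + 1134) = √6750 = 15*√30 ≈ 82.158)
j/h = (15*√30)/(-4223/3 + 128*I*√105/3) = 15*√30/(-4223/3 + 128*I*√105/3)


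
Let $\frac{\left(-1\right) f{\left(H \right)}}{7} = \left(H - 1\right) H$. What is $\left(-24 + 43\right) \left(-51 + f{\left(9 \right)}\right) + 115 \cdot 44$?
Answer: $-5485$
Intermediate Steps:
$f{\left(H \right)} = - 7 H \left(-1 + H\right)$ ($f{\left(H \right)} = - 7 \left(H - 1\right) H = - 7 \left(-1 + H\right) H = - 7 H \left(-1 + H\right)$)
$\left(-24 + 43\right) \left(-51 + f{\left(9 \right)}\right) + 115 \cdot 44 = \left(-24 + 43\right) \left(-51 + 7 \cdot 9 \left(1 - 9\right)\right) + 115 \cdot 44 = 19 \left(-51 + 7 \cdot 9 \left(1 - 9\right)\right) + 5060 = 19 \left(-51 + 7 \cdot 9 \left(-8\right)\right) + 5060 = 19 \left(-51 - 504\right) + 5060 = 19 \left(-555\right) + 5060 = -10545 + 5060 = -5485$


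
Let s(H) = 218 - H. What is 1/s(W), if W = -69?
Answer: 1/287 ≈ 0.0034843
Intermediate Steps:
1/s(W) = 1/(218 - 1*(-69)) = 1/(218 + 69) = 1/287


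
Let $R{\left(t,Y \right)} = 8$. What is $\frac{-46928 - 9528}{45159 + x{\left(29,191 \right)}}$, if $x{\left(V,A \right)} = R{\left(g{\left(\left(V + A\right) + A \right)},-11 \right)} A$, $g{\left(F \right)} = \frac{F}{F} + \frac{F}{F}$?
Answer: $- \frac{56456}{46687} \approx -1.2092$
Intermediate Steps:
$g{\left(F \right)} = 2$ ($g{\left(F \right)} = 1 + 1 = 2$)
$x{\left(V,A \right)} = 8 A$
$\frac{-46928 - 9528}{45159 + x{\left(29,191 \right)}} = \frac{-46928 - 9528}{45159 + 8 \cdot 191} = - \frac{56456}{45159 + 1528} = - \frac{56456}{46687}$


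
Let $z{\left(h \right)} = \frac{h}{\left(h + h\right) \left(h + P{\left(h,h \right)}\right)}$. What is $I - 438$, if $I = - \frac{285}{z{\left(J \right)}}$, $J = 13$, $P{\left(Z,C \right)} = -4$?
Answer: $-5568$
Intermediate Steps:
$z{\left(h \right)} = \frac{1}{2 \left(-4 + h\right)}$ ($z{\left(h \right)} = \frac{h}{\left(h + h\right) \left(h - 4\right)} = \frac{h}{2 h \left(-4 + h\right)} = h \frac{1}{2 h \left(-4 + h\right)} = \frac{1}{2 \left(-4 + h\right)}$)
$I = -5130$ ($I = - \frac{285}{\frac{1}{2} \frac{1}{-4 + 13}} = - \frac{285}{\frac{1}{2} \cdot \frac{1}{9}} = - 285 \frac{1}{\frac{1}{18}} = \left(-285\right) 18 = -5130$)
$I - 438 = -5130 - 438 = -5568$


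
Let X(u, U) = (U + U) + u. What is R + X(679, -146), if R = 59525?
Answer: 59912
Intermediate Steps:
X(u, U) = u + 2*U (X(u, U) = 2*U + u = u + 2*U)
R + X(679, -146) = 59525 + (679 + 2*(-146)) = 59525 + (679 - 292) = 59525 + 387 = 59912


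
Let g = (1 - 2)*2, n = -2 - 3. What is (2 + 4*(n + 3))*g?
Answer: 12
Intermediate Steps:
n = -5
g = -2 (g = -1*2 = -2)
(2 + 4*(n + 3))*g = (2 + 4*(-5 + 3))*(-2) = (2 + 4*(-2))*(-2) = (2 - 8)*(-2) = -6*(-2) = 12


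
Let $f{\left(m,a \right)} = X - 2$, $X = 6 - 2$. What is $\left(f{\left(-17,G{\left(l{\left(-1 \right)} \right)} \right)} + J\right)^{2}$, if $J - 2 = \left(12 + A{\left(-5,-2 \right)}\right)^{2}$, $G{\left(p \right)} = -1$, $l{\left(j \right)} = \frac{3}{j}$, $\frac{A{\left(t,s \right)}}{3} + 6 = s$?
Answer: $21904$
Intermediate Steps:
$A{\left(t,s \right)} = -18 + 3 s$
$X = 4$
$f{\left(m,a \right)} = 2$ ($f{\left(m,a \right)} = 4 - 2 = 2$)
$J = 146$ ($J = 2 + \left(12 + \left(-18 + 3 \left(-2\right)\right)\right)^{2} = 2 + \left(12 - 24\right)^{2} = 2 + \left(-12\right)^{2} = 2 + 144 = 146$)
$\left(f{\left(-17,G{\left(l{\left(-1 \right)} \right)} \right)} + J\right)^{2} = \left(2 + 146\right)^{2} = 148^{2} = 21904$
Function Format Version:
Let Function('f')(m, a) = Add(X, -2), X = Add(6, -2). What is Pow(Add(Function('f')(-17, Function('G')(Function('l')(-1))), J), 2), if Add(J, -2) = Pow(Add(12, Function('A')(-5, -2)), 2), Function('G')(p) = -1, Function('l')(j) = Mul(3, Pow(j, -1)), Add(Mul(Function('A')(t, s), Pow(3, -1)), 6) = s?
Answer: 21904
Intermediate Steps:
Function('A')(t, s) = Add(-18, Mul(3, s))
X = 4
Function('f')(m, a) = 2 (Function('f')(m, a) = Add(4, -2) = 2)
J = 146 (J = Add(2, Pow(Add(12, Add(-18, Mul(3, -2))), 2)) = Add(2, Pow(Add(12, Add(-18, -6)), 2)) = Add(2, Pow(Add(12, -24), 2)) = Add(2, Pow(-12, 2)) = Add(2, 144) = 146)
Pow(Add(Function('f')(-17, Function('G')(Function('l')(-1))), J), 2) = Pow(Add(2, 146), 2) = Pow(148, 2) = 21904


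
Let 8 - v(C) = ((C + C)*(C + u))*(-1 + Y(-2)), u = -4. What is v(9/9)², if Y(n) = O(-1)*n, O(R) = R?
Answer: 196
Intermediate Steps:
Y(n) = -n
v(C) = 8 - 2*C*(-4 + C) (v(C) = 8 - (C + C)*(C - 4)*(-1 - 1*(-2)) = 8 - (2*C)*(-4 + C)*(-1 + 2) = 8 - 2*C*(-4 + C))
v(9/9)² = (8 - 2*1² + 8*(9/9))² = (8 - 2*1² + 8*(9*(⅑)))² = (8 - 2*1² + 8*1)² = (8 - 2*1 + 8)² = (8 - 2 + 8)² = 14² = 196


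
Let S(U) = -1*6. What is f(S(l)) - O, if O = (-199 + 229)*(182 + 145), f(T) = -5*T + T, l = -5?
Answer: -9786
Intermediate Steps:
S(U) = -6
f(T) = -4*T
O = 9810 (O = 30*327 = 9810)
f(S(l)) - O = -4*(-6) - 1*9810 = 24 - 9810 = -9786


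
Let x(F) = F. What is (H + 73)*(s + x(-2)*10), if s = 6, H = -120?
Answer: 658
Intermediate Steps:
(H + 73)*(s + x(-2)*10) = (-120 + 73)*(6 - 2*10) = -47*(6 - 20) = -47*(-14) = 658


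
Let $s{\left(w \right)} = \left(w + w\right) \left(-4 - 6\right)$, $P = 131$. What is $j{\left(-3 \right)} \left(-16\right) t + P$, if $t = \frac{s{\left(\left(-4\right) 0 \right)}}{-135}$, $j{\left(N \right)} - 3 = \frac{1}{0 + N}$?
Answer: $131$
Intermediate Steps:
$j{\left(N \right)} = 3 + \frac{1}{N}$ ($j{\left(N \right)} = 3 + \frac{1}{0 + N} = 3 + \frac{1}{N}$)
$s{\left(w \right)} = - 20 w$ ($s{\left(w \right)} = 2 w \left(-10\right) = - 20 w$)
$t = 0$ ($t = \frac{\left(-20\right) \left(\left(-4\right) 0\right)}{-135} = \left(-20\right) 0 \left(- \frac{1}{135}\right) = 0 \left(- \frac{1}{135}\right) = 0$)
$j{\left(-3 \right)} \left(-16\right) t + P = \left(3 + \frac{1}{-3}\right) \left(-16\right) 0 + 131 = \left(3 - \frac{1}{3}\right) \left(-16\right) 0 + 131 = \frac{8}{3} \left(-16\right) 0 + 131 = \left(- \frac{128}{3}\right) 0 + 131 = 0 + 131 = 131$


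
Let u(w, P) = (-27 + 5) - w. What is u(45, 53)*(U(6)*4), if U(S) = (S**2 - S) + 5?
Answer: -9380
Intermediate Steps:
u(w, P) = -22 - w
U(S) = 5 + S**2 - S
u(45, 53)*(U(6)*4) = (-22 - 1*45)*((5 + 6**2 - 1*6)*4) = (-22 - 45)*((5 + 36 - 6)*4) = -2345*4 = -67*140 = -9380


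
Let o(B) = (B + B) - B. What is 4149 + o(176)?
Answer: 4325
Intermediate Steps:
o(B) = B (o(B) = 2*B - B = B)
4149 + o(176) = 4149 + 176 = 4325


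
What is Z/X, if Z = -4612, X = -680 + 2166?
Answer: -2306/743 ≈ -3.1036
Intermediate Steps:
X = 1486
Z/X = -4612/1486 = -4612*1/1486 = -2306/743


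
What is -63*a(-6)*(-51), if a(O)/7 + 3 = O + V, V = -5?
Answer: -314874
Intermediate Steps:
a(O) = -56 + 7*O (a(O) = -21 + 7*(O - 5) = -21 + 7*(-5 + O) = -21 + (-35 + 7*O) = -56 + 7*O)
-63*a(-6)*(-51) = -63*(-56 + 7*(-6))*(-51) = -63*(-56 - 42)*(-51) = -63*(-98)*(-51) = 6174*(-51) = -314874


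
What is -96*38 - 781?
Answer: -4429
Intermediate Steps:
-96*38 - 781 = -3648 - 781 = -4429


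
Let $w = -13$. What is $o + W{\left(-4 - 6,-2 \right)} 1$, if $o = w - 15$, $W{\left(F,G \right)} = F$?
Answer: $-38$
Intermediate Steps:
$o = -28$ ($o = -13 - 15 = -28$)
$o + W{\left(-4 - 6,-2 \right)} 1 = -28 + \left(-4 - 6\right) 1 = -28 - 10 = -38$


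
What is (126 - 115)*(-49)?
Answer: -539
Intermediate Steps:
(126 - 115)*(-49) = 11*(-49) = -539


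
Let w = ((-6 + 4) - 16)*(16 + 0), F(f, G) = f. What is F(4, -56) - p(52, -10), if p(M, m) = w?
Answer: 292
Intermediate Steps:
w = -288 (w = (-2 - 16)*16 = -18*16 = -288)
p(M, m) = -288
F(4, -56) - p(52, -10) = 4 - 1*(-288) = 4 + 288 = 292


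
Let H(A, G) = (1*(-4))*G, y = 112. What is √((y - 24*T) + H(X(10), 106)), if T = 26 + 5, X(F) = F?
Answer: 4*I*√66 ≈ 32.496*I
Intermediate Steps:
H(A, G) = -4*G
T = 31
√((y - 24*T) + H(X(10), 106)) = √((112 - 24*31) - 4*106) = √((112 - 744) - 424) = √(-632 - 424) = √(-1056) = 4*I*√66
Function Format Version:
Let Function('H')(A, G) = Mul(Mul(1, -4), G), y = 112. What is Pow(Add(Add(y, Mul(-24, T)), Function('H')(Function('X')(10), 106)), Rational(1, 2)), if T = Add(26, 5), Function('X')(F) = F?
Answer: Mul(4, I, Pow(66, Rational(1, 2))) ≈ Mul(32.496, I)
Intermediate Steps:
Function('H')(A, G) = Mul(-4, G)
T = 31
Pow(Add(Add(y, Mul(-24, T)), Function('H')(Function('X')(10), 106)), Rational(1, 2)) = Pow(Add(Add(112, Mul(-24, 31)), Mul(-4, 106)), Rational(1, 2)) = Pow(Add(Add(112, -744), -424), Rational(1, 2)) = Pow(Add(-632, -424), Rational(1, 2)) = Pow(-1056, Rational(1, 2)) = Mul(4, I, Pow(66, Rational(1, 2)))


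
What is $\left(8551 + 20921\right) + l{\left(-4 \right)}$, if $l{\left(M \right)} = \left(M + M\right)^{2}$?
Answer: $29536$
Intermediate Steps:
$l{\left(M \right)} = 4 M^{2}$ ($l{\left(M \right)} = \left(2 M\right)^{2} = 4 M^{2}$)
$\left(8551 + 20921\right) + l{\left(-4 \right)} = \left(8551 + 20921\right) + 4 \left(-4\right)^{2} = 29472 + 4 \cdot 16 = 29472 + 64 = 29536$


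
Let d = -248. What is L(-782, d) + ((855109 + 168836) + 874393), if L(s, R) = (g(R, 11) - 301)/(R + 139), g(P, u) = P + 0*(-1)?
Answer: 206919391/109 ≈ 1.8983e+6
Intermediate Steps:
g(P, u) = P (g(P, u) = P + 0 = P)
L(s, R) = (-301 + R)/(139 + R) (L(s, R) = (R - 301)/(R + 139) = (-301 + R)/(139 + R))
L(-782, d) + ((855109 + 168836) + 874393) = (-301 - 248)/(139 - 248) + ((855109 + 168836) + 874393) = -549/(-109) + (1023945 + 874393) = -1/109*(-549) + 1898338 = 549/109 + 1898338 = 206919391/109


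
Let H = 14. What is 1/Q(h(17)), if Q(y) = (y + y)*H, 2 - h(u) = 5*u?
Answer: -1/2324 ≈ -0.00043029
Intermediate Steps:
h(u) = 2 - 5*u
Q(y) = 28*y (Q(y) = (y + y)*14 = (2*y)*14 = 28*y)
1/Q(h(17)) = 1/(28*(2 - 5*17)) = 1/(28*(2 - 85)) = 1/(28*(-83)) = 1/(-2324) = -1/2324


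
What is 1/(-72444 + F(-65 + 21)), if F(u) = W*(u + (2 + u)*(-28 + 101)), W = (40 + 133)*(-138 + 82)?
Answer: 1/30057236 ≈ 3.3270e-8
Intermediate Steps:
W = -9688 (W = 173*(-56) = -9688)
F(u) = -1414448 - 716912*u (F(u) = -9688*(u + (2 + u)*(-28 + 101)) = -9688*(u + (2 + u)*73) = -9688*(u + (146 + 73*u)) = -9688*(146 + 74*u) = -1414448 - 716912*u)
1/(-72444 + F(-65 + 21)) = 1/(-72444 + (-1414448 - 716912*(-65 + 21))) = 1/(-72444 + (-1414448 - 716912*(-44))) = 1/(-72444 + (-1414448 + 31544128)) = 1/(-72444 + 30129680) = 1/30057236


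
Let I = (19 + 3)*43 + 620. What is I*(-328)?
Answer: -513648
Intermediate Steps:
I = 1566 (I = 22*43 + 620 = 946 + 620 = 1566)
I*(-328) = 1566*(-328) = -513648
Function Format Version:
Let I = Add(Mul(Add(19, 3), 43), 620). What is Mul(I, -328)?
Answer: -513648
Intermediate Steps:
I = 1566 (I = Add(Mul(22, 43), 620) = Add(946, 620) = 1566)
Mul(I, -328) = Mul(1566, -328) = -513648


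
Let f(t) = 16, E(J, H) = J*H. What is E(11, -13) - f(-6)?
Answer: -159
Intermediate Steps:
E(J, H) = H*J
E(11, -13) - f(-6) = -13*11 - 1*16 = -143 - 16 = -159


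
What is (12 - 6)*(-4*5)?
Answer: -120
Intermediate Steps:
(12 - 6)*(-4*5) = 6*(-20) = -120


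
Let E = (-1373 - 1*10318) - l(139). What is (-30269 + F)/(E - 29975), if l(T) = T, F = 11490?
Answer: 18779/41805 ≈ 0.44920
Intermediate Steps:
E = -11830 (E = (-1373 - 1*10318) - 1*139 = (-1373 - 10318) - 139 = -11691 - 139 = -11830)
(-30269 + F)/(E - 29975) = (-30269 + 11490)/(-11830 - 29975) = -18779/(-41805) = -18779*(-1/41805) = 18779/41805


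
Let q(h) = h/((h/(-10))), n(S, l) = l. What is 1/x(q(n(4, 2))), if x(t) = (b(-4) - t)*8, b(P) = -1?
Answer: 1/72 ≈ 0.013889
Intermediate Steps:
q(h) = -10 (q(h) = h/((h*(-⅒))) = h/((-h/10)) = h*(-10/h) = -10)
x(t) = -8 - 8*t (x(t) = (-1 - t)*8 = -8 - 8*t)
1/x(q(n(4, 2))) = 1/(-8 - 8*(-10)) = 1/(-8 + 80) = 1/72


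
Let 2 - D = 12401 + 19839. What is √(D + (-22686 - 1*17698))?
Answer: I*√72622 ≈ 269.48*I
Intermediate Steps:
D = -32238 (D = 2 - (12401 + 19839) = 2 - 1*32240 = 2 - 32240 = -32238)
√(D + (-22686 - 1*17698)) = √(-32238 + (-22686 - 1*17698)) = √(-32238 + (-22686 - 17698)) = √(-32238 - 40384) = √(-72622) = I*√72622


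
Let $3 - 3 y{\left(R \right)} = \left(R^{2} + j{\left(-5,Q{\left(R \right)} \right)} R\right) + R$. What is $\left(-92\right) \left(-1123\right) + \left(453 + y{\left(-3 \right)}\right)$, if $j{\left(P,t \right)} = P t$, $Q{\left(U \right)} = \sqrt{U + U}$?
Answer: $103768 - 5 i \sqrt{6} \approx 1.0377 \cdot 10^{5} - 12.247 i$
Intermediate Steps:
$Q{\left(U \right)} = \sqrt{2} \sqrt{U}$ ($Q{\left(U \right)} = \sqrt{2 U} = \sqrt{2} \sqrt{U}$)
$y{\left(R \right)} = 1 - \frac{R}{3} - \frac{R^{2}}{3} + \frac{5 \sqrt{2} R^{\frac{3}{2}}}{3}$ ($y{\left(R \right)} = 1 - \frac{\left(R^{2} + - 5 \sqrt{2} \sqrt{R} R\right) + R}{3} = 1 - \frac{\left(R^{2} - 5 \sqrt{2} R^{\frac{3}{2}}\right) + R}{3} = 1 - \frac{R + R^{2} - 5 \sqrt{2} R^{\frac{3}{2}}}{3} = 1 - \left(\frac{R}{3} + \frac{R^{2}}{3} - \frac{5 \sqrt{2} R^{\frac{3}{2}}}{3}\right) = 1 - \frac{R}{3} - \frac{R^{2}}{3} + \frac{5 \sqrt{2} R^{\frac{3}{2}}}{3}$)
$\left(-92\right) \left(-1123\right) + \left(453 + y{\left(-3 \right)}\right) = \left(-92\right) \left(-1123\right) + \left(453 + \left(1 - -1 - \frac{\left(-3\right)^{2}}{3} + \frac{5 \sqrt{2} \left(-3\right)^{\frac{3}{2}}}{3}\right)\right) = 103316 + \left(453 + \left(1 + 1 - 3 + \frac{5 \sqrt{2} \left(- 3 i \sqrt{3}\right)}{3}\right)\right) = 103316 + \left(453 + \left(1 + 1 - 3 - 5 i \sqrt{6}\right)\right) = 103316 + \left(453 - \left(1 + 5 i \sqrt{6}\right)\right) = 103316 + \left(452 - 5 i \sqrt{6}\right) = 103768 - 5 i \sqrt{6}$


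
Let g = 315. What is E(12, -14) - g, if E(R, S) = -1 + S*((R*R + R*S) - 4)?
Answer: 76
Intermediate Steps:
E(R, S) = -1 + S*(-4 + R**2 + R*S) (E(R, S) = -1 + S*((R**2 + R*S) - 4) = -1 + S*(-4 + R**2 + R*S))
E(12, -14) - g = (-1 - 4*(-14) + 12*(-14)**2 - 14*12**2) - 1*315 = (-1 + 56 + 12*196 - 14*144) - 315 = (-1 + 56 + 2352 - 2016) - 315 = 391 - 315 = 76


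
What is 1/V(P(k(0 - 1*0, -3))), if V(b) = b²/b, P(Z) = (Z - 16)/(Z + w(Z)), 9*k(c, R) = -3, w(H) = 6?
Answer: -17/49 ≈ -0.34694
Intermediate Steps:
k(c, R) = -⅓ (k(c, R) = (⅑)*(-3) = -⅓)
P(Z) = (-16 + Z)/(6 + Z) (P(Z) = (Z - 16)/(Z + 6) = (-16 + Z)/(6 + Z))
V(b) = b
1/V(P(k(0 - 1*0, -3))) = 1/((-16 - ⅓)/(6 - ⅓)) = 1/(-49/3/(17/3)) = 1/((3/17)*(-49/3)) = 1/(-49/17) = -17/49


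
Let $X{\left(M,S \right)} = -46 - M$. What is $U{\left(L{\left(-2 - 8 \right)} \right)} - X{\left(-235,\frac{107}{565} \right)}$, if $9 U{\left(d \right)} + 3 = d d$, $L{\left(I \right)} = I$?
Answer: $- \frac{1604}{9} \approx -178.22$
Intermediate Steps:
$U{\left(d \right)} = - \frac{1}{3} + \frac{d^{2}}{9}$ ($U{\left(d \right)} = - \frac{1}{3} + \frac{d d}{9} = - \frac{1}{3} + \frac{d^{2}}{9}$)
$U{\left(L{\left(-2 - 8 \right)} \right)} - X{\left(-235,\frac{107}{565} \right)} = \left(- \frac{1}{3} + \frac{\left(-2 - 8\right)^{2}}{9}\right) - \left(-46 - -235\right) = \left(- \frac{1}{3} + \frac{\left(-10\right)^{2}}{9}\right) - \left(-46 + 235\right) = \left(- \frac{1}{3} + \frac{1}{9} \cdot 100\right) - 189 = \left(- \frac{1}{3} + \frac{100}{9}\right) - 189 = \frac{97}{9} - 189 = - \frac{1604}{9}$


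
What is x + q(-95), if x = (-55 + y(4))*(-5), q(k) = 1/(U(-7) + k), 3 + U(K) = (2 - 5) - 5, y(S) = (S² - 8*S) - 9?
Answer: 42399/106 ≈ 399.99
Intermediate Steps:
y(S) = -9 + S² - 8*S
U(K) = -11 (U(K) = -3 + ((2 - 5) - 5) = -3 + (-3 - 5) = -3 - 8 = -11)
q(k) = 1/(-11 + k)
x = 400 (x = (-55 + (-9 + 4² - 8*4))*(-5) = (-55 + (-9 + 16 - 32))*(-5) = (-55 - 25)*(-5) = -80*(-5) = 400)
x + q(-95) = 400 + 1/(-11 - 95) = 400 + 1/(-106) = 400 - 1/106 = 42399/106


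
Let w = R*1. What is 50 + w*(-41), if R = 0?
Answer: 50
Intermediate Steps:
w = 0 (w = 0*1 = 0)
50 + w*(-41) = 50 + 0*(-41) = 50 + 0 = 50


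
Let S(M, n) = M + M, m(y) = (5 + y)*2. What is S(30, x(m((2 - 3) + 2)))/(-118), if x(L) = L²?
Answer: -30/59 ≈ -0.50847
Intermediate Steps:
m(y) = 10 + 2*y
S(M, n) = 2*M
S(30, x(m((2 - 3) + 2)))/(-118) = (2*30)/(-118) = 60*(-1/118) = -30/59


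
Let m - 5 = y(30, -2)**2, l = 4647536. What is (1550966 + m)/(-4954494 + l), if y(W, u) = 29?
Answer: -775906/153479 ≈ -5.0555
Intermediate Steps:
m = 846 (m = 5 + 29**2 = 5 + 841 = 846)
(1550966 + m)/(-4954494 + l) = (1550966 + 846)/(-4954494 + 4647536) = 1551812/(-306958) = 1551812*(-1/306958) = -775906/153479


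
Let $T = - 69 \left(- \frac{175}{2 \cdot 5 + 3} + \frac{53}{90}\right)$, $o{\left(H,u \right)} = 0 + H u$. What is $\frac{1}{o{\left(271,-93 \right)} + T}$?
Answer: $- \frac{390}{9482767} \approx -4.1127 \cdot 10^{-5}$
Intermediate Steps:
$o{\left(H,u \right)} = H u$
$T = \frac{346403}{390}$ ($T = - 69 \left(- \frac{175}{10 + 3} + 53 \cdot \frac{1}{90}\right) = - 69 \left(- \frac{175}{13} + \frac{53}{90}\right) = \left(-69\right) \left(- \frac{15061}{1170}\right) = \frac{346403}{390} \approx 888.21$)
$\frac{1}{o{\left(271,-93 \right)} + T} = \frac{1}{271 \left(-93\right) + \frac{346403}{390}} = \frac{1}{-25203 + \frac{346403}{390}} = \frac{1}{- \frac{9482767}{390}} = - \frac{390}{9482767}$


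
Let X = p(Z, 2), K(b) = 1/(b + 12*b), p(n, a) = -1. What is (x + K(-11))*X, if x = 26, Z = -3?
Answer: -3717/143 ≈ -25.993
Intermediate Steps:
K(b) = 1/(13*b)
X = -1
(x + K(-11))*X = (26 + (1/13)/(-11))*(-1) = (26 + (1/13)*(-1/11))*(-1) = (26 - 1/143)*(-1) = (3717/143)*(-1) = -3717/143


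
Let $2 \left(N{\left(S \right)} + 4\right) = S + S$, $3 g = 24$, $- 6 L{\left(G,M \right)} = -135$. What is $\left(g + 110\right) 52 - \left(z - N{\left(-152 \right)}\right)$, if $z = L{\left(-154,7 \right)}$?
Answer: $\frac{11915}{2} \approx 5957.5$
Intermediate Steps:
$L{\left(G,M \right)} = \frac{45}{2}$ ($L{\left(G,M \right)} = \left(- \frac{1}{6}\right) \left(-135\right) = \frac{45}{2}$)
$g = 8$ ($g = \frac{1}{3} \cdot 24 = 8$)
$z = \frac{45}{2} \approx 22.5$
$N{\left(S \right)} = -4 + S$ ($N{\left(S \right)} = -4 + \frac{S + S}{2} = -4 + \frac{2 S}{2} = -4 + S$)
$\left(g + 110\right) 52 - \left(z - N{\left(-152 \right)}\right) = \left(8 + 110\right) 52 - \left(\frac{45}{2} - \left(-4 - 152\right)\right) = 118 \cdot 52 - \left(\frac{45}{2} - -156\right) = 6136 - \left(\frac{45}{2} + 156\right) = 6136 - \frac{357}{2} = \frac{11915}{2}$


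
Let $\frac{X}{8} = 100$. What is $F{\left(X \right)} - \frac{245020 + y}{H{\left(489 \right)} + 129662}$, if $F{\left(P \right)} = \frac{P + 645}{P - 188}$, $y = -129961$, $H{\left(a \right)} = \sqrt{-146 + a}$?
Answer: $\frac{99107088833}{67248935604} + \frac{268471 \sqrt{7}}{5604077967} \approx 1.4739$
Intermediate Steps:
$X = 800$ ($X = 8 \cdot 100 = 800$)
$F{\left(P \right)} = \frac{645 + P}{-188 + P}$
$F{\left(X \right)} - \frac{245020 + y}{H{\left(489 \right)} + 129662} = \frac{645 + 800}{-188 + 800} - \frac{245020 - 129961}{\sqrt{-146 + 489} + 129662} = \frac{1}{612} \cdot 1445 - \frac{115059}{\sqrt{343} + 129662} = \frac{1}{612} \cdot 1445 - \frac{115059}{7 \sqrt{7} + 129662} = \frac{85}{36} - \frac{115059}{129662 + 7 \sqrt{7}}$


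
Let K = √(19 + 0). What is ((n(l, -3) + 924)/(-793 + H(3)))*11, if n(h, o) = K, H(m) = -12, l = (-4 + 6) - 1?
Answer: -1452/115 - 11*√19/805 ≈ -12.686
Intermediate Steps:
l = 1 (l = 2 - 1 = 1)
K = √19 ≈ 4.3589
n(h, o) = √19
((n(l, -3) + 924)/(-793 + H(3)))*11 = ((√19 + 924)/(-793 - 12))*11 = ((924 + √19)/(-805))*11 = ((924 + √19)*(-1/805))*11 = (-132/115 - √19/805)*11 = -1452/115 - 11*√19/805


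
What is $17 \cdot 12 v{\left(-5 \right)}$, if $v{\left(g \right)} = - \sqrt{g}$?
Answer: $- 204 i \sqrt{5} \approx - 456.16 i$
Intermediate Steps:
$17 \cdot 12 v{\left(-5 \right)} = 17 \cdot 12 \left(- \sqrt{-5}\right) = 204 \left(- i \sqrt{5}\right) = - 204 i \sqrt{5}$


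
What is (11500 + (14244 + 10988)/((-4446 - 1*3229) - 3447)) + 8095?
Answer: 1312713/67 ≈ 19593.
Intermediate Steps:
(11500 + (14244 + 10988)/((-4446 - 1*3229) - 3447)) + 8095 = (11500 + 25232/((-4446 - 3229) - 3447)) + 8095 = (11500 + 25232/(-7675 - 3447)) + 8095 = (11500 + 25232/(-11122)) + 8095 = (11500 + 25232*(-1/11122)) + 8095 = (11500 - 152/67) + 8095 = 770348/67 + 8095 = 1312713/67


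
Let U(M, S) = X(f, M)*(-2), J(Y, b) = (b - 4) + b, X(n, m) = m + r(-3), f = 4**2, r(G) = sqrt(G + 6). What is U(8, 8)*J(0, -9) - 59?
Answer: 293 + 44*sqrt(3) ≈ 369.21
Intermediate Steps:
r(G) = sqrt(6 + G)
f = 16
X(n, m) = m + sqrt(3) (X(n, m) = m + sqrt(6 - 3) = m + sqrt(3))
J(Y, b) = -4 + 2*b (J(Y, b) = (-4 + b) + b = -4 + 2*b)
U(M, S) = -2*M - 2*sqrt(3) (U(M, S) = (M + sqrt(3))*(-2) = -2*M - 2*sqrt(3))
U(8, 8)*J(0, -9) - 59 = (-2*8 - 2*sqrt(3))*(-4 + 2*(-9)) - 59 = (-16 - 2*sqrt(3))*(-4 - 18) - 59 = (-16 - 2*sqrt(3))*(-22) - 59 = (352 + 44*sqrt(3)) - 59 = 293 + 44*sqrt(3)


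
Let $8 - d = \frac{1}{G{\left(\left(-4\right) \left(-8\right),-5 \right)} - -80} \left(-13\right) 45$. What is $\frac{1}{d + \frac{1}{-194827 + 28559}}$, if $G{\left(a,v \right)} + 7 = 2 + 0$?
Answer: $\frac{831340}{13135167} \approx 0.063291$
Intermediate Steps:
$G{\left(a,v \right)} = -5$ ($G{\left(a,v \right)} = -7 + \left(2 + 0\right) = -7 + 2 = -5$)
$d = \frac{79}{5}$ ($d = 8 - \frac{1}{-5 - -80} \left(-13\right) 45 = 8 - \frac{1}{-5 + 80} \left(-13\right) 45 = 8 - \frac{1}{75} \left(-13\right) 45 = 8 - \left(- \frac{13}{75}\right) 45 = 8 - - \frac{39}{5} = 8 + \frac{39}{5} = \frac{79}{5} \approx 15.8$)
$\frac{1}{d + \frac{1}{-194827 + 28559}} = \frac{1}{\frac{79}{5} + \frac{1}{-194827 + 28559}} = \frac{1}{\frac{79}{5} + \frac{1}{-166268}} = \frac{1}{\frac{79}{5} - \frac{1}{166268}} = \frac{1}{\frac{13135167}{831340}} = \frac{831340}{13135167}$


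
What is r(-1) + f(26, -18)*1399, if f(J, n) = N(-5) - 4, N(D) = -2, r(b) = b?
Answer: -8395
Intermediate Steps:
f(J, n) = -6 (f(J, n) = -2 - 4 = -6)
r(-1) + f(26, -18)*1399 = -1 - 6*1399 = -1 - 8394 = -8395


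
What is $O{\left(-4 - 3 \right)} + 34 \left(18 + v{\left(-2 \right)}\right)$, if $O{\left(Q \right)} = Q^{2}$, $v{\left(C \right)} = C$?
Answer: $593$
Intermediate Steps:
$O{\left(-4 - 3 \right)} + 34 \left(18 + v{\left(-2 \right)}\right) = \left(-4 - 3\right)^{2} + 34 \left(18 - 2\right) = \left(-4 - 3\right)^{2} + 34 \cdot 16 = \left(-7\right)^{2} + 544 = 49 + 544 = 593$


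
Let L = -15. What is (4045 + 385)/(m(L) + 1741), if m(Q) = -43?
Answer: 2215/849 ≈ 2.6090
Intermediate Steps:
(4045 + 385)/(m(L) + 1741) = (4045 + 385)/(-43 + 1741) = 4430/1698 = 4430*(1/1698) = 2215/849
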